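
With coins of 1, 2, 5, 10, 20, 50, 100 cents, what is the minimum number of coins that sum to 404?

6

Use the largest denomination that fits, subtract, and repeat.
404 − 4×100→4 − 2×2→0
Total coins = 4 + 2 = 6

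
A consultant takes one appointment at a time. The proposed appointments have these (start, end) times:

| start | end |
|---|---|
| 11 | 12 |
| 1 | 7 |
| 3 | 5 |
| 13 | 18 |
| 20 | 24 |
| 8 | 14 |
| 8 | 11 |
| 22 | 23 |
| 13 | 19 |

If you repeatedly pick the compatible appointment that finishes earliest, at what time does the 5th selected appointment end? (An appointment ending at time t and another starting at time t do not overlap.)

23

Order by finish time; keep every interval that doesn't clash with the previous kept one.
Sorted by end: (3,5)  (1,7)  (8,11)  (11,12)  (8,14)  (13,18)  (13,19)  (22,23)  (20,24)
take (3,5); take (8,11); take (11,12); skip (8,14); take (13,18); take (22,23).
Selected: (3,5) (8,11) (11,12) (13,18) (22,23)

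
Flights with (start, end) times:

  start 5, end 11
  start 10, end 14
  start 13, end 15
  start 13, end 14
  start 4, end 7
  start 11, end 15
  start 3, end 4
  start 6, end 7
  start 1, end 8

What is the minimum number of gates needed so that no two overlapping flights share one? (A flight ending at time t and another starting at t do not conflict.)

4

starts: [1, 3, 4, 5, 6, 10, 11, 13, 13]
ends:   [4, 7, 7, 8, 11, 14, 14, 15, 15]
s1→1 s3→2 e4→1 s4→2 s5→3 s6→4  — peak 4.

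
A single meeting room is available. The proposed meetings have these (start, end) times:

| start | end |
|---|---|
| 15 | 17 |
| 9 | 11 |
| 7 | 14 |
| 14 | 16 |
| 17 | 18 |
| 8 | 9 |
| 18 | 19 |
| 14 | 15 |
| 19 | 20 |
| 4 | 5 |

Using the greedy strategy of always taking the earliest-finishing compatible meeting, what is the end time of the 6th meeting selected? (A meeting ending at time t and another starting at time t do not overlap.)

18

Sort by end time and greedily take each interval whose start is ≥ the last chosen end.
By end time: (4,5), (8,9), (9,11), (7,14), (14,15), (14,16), (15,17), (17,18), (18,19), (19,20).
Pick (4,5); next start ≥ 5 → (8,9); next start ≥ 9 → (9,11); next start ≥ 11 → (14,15); next start ≥ 15 → (15,17); next start ≥ 17 → (17,18); next start ≥ 18 → (18,19); next start ≥ 19 → (19,20).
Selected: (4,5) (8,9) (9,11) (14,15) (15,17) (17,18) (18,19) (19,20)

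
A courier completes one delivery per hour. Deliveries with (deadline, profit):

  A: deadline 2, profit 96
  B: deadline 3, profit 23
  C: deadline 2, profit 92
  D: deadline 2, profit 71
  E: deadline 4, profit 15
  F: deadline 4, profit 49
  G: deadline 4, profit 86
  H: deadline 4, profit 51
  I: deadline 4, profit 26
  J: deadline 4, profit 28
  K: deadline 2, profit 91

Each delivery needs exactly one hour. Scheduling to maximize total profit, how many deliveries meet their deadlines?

Profit order: A=96 C=92 K=91 G=86 D=71 H=51 F=49 J=28 I=26 B=23 E=15
Assign: A→slot 2, C→slot 1, K skipped, G→slot 4, D skipped, H→slot 3, F skipped, J skipped, I skipped, B skipped, E skipped.
Slots: [1:C] [2:A] [3:H] [4:G]
4 of 11 scheduled.

4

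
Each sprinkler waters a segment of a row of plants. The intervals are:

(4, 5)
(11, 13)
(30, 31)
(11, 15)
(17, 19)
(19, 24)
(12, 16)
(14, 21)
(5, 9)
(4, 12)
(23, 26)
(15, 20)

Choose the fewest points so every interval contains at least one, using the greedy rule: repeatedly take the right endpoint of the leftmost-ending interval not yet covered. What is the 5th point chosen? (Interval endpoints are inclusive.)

Sorted: [4,5] [5,9] [4,12] [11,13] [11,15] [12,16] [17,19] [15,20] [14,21] [19,24] [23,26] [30,31]
{[4,5],[5,9],[4,12]} hit by 5; {[11,13],[11,15],[12,16]} hit by 13; {[17,19],[15,20],[14,21],[19,24]} hit by 19; {[23,26]} hit by 26; {[30,31]} hit by 31.
Points: 5, 13, 19, 26, 31 (5 total).

31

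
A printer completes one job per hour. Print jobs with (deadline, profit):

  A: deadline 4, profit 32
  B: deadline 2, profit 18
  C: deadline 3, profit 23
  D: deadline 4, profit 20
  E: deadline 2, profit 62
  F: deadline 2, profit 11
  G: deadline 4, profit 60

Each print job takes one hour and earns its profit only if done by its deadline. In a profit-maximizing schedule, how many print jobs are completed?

By profit: E(d2,62), G(d4,60), A(d4,32), C(d3,23), D(d4,20), B(d2,18), F(d2,11)
E→slot 2; G→slot 4; A→slot 3; C→slot 1; D skipped; B skipped; F skipped.
4 of 7 scheduled.

4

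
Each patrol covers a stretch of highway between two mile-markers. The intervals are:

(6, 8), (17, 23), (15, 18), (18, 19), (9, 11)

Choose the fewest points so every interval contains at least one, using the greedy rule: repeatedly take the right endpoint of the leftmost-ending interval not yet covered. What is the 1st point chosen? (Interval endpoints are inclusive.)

By right end: [6,8]  [9,11]  [15,18]  [18,19]  [17,23]
[6,8] uncovered → point at 8; [9,11] uncovered → point at 11; [15,18] uncovered → point at 18.
Points: 8, 11, 18 (3 total).

8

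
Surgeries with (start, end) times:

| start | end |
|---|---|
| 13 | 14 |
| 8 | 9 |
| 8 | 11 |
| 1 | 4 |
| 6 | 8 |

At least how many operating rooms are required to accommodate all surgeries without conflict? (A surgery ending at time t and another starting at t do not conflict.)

2

Events (time:±→running): 1:+→1 4:-→0 6:+→1 8:-→0 8:+→1 8:+→2 … peak 2.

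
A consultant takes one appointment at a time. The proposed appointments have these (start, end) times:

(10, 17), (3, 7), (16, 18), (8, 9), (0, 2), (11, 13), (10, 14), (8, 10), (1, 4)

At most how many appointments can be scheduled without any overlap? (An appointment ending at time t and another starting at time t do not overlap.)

Greedy by earliest finish: after sorting by end time, pick each interval compatible with the last pick.
By end time: (0,2), (1,4), (3,7), (8,9), (8,10), (11,13), (10,14), (10,17), (16,18).
Pick (0,2); next start ≥ 2 → (3,7); next start ≥ 7 → (8,9); next start ≥ 9 → (11,13); next start ≥ 13 → (16,18).
Selected 5 appointments.

5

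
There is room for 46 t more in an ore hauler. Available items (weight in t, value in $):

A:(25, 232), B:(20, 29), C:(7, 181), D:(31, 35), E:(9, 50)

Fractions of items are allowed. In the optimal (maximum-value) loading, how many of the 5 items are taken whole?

Sort by value per unit weight and fill in that order.
Ratios (sorted): C 25.86, A 9.28, E 5.56, B 1.45, D 1.13
take C (7 @ 181); take A (25 @ 232); take E (9 @ 50); take 5/20 of B → 7.25. Capacity used 46/46.
3 item(s) taken whole; one partial (take 5/20 of B).

3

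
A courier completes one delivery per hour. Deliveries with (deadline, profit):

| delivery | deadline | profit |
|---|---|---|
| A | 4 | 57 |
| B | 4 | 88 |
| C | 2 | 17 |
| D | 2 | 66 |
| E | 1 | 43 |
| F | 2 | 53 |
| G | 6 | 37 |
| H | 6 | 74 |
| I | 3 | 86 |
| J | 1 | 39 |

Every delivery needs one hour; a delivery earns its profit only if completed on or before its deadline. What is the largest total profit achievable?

Profit order: B=88 I=86 H=74 D=66 A=57 F=53 E=43 J=39 G=37 C=17
Assign: B→slot 4, I→slot 3, H→slot 6, D→slot 2, A→slot 1, F skipped, E skipped, J skipped, G→slot 5, C skipped.
Slots: [1:A] [2:D] [3:I] [4:B] [5:G] [6:H]
Profit = 57 + 66 + 86 + 88 + 37 + 74 = 408

408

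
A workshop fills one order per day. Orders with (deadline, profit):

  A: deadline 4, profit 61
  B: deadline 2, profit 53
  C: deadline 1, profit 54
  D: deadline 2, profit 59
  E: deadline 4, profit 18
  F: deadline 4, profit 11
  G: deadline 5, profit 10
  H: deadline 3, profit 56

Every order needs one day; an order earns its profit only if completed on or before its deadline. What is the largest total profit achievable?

Sort by profit descending; place each in the latest free slot ≤ its deadline.
By profit: A(d4,61), D(d2,59), H(d3,56), C(d1,54), B(d2,53), E(d4,18), F(d4,11), G(d5,10)
A→slot 4; D→slot 2; H→slot 3; C→slot 1; B skipped; E skipped; F skipped; G→slot 5.
Profit = 54 + 59 + 56 + 61 + 10 = 240

240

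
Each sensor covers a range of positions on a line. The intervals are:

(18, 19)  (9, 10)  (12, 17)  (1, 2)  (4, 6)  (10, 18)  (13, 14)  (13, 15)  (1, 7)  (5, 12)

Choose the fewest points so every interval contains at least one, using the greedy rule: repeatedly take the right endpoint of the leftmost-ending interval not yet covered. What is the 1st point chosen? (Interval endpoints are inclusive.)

Process intervals by earliest right end; each time one isn't hit yet, stab at its right endpoint.
Sorted: [1,2] [4,6] [1,7] [9,10] [5,12] [13,14] [13,15] [12,17] [10,18] [18,19]
{[1,2]} hit by 2; {[4,6],[1,7]} hit by 6; {[9,10],[5,12]} hit by 10; {[13,14],[13,15],[12,17],[10,18]} hit by 14; {[18,19]} hit by 19.
Points: 2, 6, 10, 14, 19 (5 total).

2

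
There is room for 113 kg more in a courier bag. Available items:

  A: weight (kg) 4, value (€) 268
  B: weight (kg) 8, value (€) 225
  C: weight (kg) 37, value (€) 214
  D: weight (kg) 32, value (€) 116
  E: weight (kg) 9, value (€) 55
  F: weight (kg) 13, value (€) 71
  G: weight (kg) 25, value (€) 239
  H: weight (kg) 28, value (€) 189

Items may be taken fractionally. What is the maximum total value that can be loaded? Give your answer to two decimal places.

1200.92

Greedy by value/weight ratio, highest first.
Ratios (sorted): A 67.00, B 28.12, G 9.56, H 6.75, E 6.11, C 5.78, F 5.46, D 3.62
take A (4 @ 268); take B (8 @ 225); take G (25 @ 239); take H (28 @ 189); take E (9 @ 55); take C (37 @ 214); take 2/13 of F → 10.92. Capacity used 113/113.
Total value = 1200.92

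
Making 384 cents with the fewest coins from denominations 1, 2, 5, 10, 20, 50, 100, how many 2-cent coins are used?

2

384 = 3×100 + 1×50 + 1×20 + 1×10 + 2×2
Count of 2: 2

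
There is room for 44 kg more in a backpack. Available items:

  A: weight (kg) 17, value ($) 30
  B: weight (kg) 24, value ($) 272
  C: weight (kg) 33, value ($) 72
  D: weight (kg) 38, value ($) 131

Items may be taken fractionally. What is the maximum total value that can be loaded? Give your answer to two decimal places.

Sort by value per unit weight and fill in that order.
Order: B (272/24=11.33) > D (131/38=3.45) > C (72/33=2.18) > A (30/17=1.76)
Fill: take B (24 @ 272) → take 20/38 of D → 68.95; 44/44 used.
Total value = 340.95

340.95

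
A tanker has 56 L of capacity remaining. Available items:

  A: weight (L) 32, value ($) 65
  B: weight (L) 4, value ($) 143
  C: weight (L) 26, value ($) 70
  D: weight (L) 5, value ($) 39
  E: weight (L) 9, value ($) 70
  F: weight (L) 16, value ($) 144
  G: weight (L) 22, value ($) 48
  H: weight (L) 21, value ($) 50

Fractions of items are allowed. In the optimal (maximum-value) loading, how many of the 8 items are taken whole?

4

Ratios (sorted): B 35.75, F 9.00, D 7.80, E 7.78, C 2.69, H 2.38, G 2.18, A 2.03
take B (4 @ 143); take F (16 @ 144); take D (5 @ 39); take E (9 @ 70); take 22/26 of C → 59.23. Capacity used 56/56.
4 item(s) taken whole; one partial (take 22/26 of C).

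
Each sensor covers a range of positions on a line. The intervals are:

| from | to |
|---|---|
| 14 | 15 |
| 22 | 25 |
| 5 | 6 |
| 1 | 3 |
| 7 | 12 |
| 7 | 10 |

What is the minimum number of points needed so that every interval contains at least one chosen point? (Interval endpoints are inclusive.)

By right end: [1,3]  [5,6]  [7,10]  [7,12]  [14,15]  [22,25]
[1,3] uncovered → point at 3; [5,6] uncovered → point at 6; [7,10] uncovered → point at 10; [14,15] uncovered → point at 15; [22,25] uncovered → point at 25.
Points: 3, 6, 10, 15, 25 (5 total).

5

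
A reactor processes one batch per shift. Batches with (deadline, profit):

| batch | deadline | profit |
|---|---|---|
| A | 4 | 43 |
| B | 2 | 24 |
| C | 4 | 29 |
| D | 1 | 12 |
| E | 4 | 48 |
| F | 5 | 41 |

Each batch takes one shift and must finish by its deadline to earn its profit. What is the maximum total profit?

185

Take jobs in profit order; each goes to the latest open slot no later than its deadline.
Profit order: E=48 A=43 F=41 C=29 B=24 D=12
Assign: E→slot 4, A→slot 3, F→slot 5, C→slot 2, B→slot 1, D skipped.
Slots: [1:B] [2:C] [3:A] [4:E] [5:F]
Profit = 24 + 29 + 43 + 48 + 41 = 185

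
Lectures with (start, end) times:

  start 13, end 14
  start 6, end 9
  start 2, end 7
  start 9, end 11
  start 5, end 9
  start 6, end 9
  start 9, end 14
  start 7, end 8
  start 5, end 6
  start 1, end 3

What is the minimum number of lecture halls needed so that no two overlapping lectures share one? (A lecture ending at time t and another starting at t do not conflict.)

The answer is the maximum number of intervals overlapping at any instant.
starts: [1, 2, 5, 5, 6, 6, 7, 9, 9, 13]
ends:   [3, 6, 7, 8, 9, 9, 9, 11, 14, 14]
s1→1 s2→2 e3→1 s5→2 s5→3 e6→2 s6→3 s6→4  — peak 4.

4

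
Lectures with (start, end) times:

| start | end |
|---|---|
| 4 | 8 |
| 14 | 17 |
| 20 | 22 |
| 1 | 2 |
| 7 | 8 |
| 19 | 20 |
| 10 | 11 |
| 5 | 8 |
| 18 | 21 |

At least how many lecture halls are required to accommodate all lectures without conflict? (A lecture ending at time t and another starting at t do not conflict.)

3

starts: [1, 4, 5, 7, 10, 14, 18, 19, 20]
ends:   [2, 8, 8, 8, 11, 17, 20, 21, 22]
s1→1 e2→0 s4→1 s5→2 s7→3  — peak 3.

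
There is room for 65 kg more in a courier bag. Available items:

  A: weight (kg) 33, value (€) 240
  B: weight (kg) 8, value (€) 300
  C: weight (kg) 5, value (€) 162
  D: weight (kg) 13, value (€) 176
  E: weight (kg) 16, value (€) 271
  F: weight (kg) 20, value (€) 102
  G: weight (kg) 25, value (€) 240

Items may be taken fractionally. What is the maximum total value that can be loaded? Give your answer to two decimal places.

Greedy by value/weight ratio, highest first.
Ratios (sorted): B 37.50, C 32.40, E 16.94, D 13.54, G 9.60, A 7.27, F 5.10
take B (8 @ 300); take C (5 @ 162); take E (16 @ 271); take D (13 @ 176); take 23/25 of G → 220.80. Capacity used 65/65.
Total value = 1129.80

1129.80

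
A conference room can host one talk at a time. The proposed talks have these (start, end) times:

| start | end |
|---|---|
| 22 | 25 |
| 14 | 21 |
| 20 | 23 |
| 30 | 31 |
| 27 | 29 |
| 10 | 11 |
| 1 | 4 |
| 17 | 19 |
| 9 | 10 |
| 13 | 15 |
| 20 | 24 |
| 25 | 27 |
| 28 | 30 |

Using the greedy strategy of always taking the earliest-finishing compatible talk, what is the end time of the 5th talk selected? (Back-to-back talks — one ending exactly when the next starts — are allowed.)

19

By end time: (1,4), (9,10), (10,11), (13,15), (17,19), (14,21), (20,23), (20,24), (22,25), (25,27), (27,29), (28,30), (30,31).
Pick (1,4); next start ≥ 4 → (9,10); next start ≥ 10 → (10,11); next start ≥ 11 → (13,15); next start ≥ 15 → (17,19); next start ≥ 19 → (20,23); next start ≥ 23 → (25,27); next start ≥ 27 → (27,29); next start ≥ 29 → (30,31).
Selected: (1,4) (9,10) (10,11) (13,15) (17,19) (20,23) (25,27) (27,29) (30,31)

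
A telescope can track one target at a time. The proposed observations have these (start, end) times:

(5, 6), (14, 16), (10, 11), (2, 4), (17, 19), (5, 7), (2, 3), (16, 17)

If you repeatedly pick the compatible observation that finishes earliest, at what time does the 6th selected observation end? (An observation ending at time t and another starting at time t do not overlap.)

Order by finish time; keep every interval that doesn't clash with the previous kept one.
By end time: (2,3), (2,4), (5,6), (5,7), (10,11), (14,16), (16,17), (17,19).
Pick (2,3); next start ≥ 3 → (5,6); next start ≥ 6 → (10,11); next start ≥ 11 → (14,16); next start ≥ 16 → (16,17); next start ≥ 17 → (17,19).
Selected: (2,3) (5,6) (10,11) (14,16) (16,17) (17,19)

19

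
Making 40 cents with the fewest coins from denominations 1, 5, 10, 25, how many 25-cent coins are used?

1

40 = 1×25 + 1×10 + 1×5
Count of 25: 1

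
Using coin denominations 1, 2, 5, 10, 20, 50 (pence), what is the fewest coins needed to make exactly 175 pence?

5

Greedy: take as many of the largest coin as possible, then repeat with the remainder.
175 − 3×50→25 − 1×20→5 − 1×5→0
Total coins = 3 + 1 + 1 = 5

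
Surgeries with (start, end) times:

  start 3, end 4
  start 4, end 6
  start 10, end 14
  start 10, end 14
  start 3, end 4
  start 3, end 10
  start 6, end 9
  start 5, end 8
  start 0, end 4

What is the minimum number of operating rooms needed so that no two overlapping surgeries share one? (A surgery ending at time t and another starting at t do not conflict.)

Count concurrent intervals with a sweep; the peak is the room count.
Events (time:±→running): 0:+→1 3:+→2 3:+→3 3:+→4 … peak 4.

4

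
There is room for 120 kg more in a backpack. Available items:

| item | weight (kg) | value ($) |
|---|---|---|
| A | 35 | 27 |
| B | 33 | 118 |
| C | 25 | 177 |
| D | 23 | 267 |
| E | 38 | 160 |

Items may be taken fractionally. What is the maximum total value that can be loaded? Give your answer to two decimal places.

722.77

Ratios (sorted): D 11.61, C 7.08, E 4.21, B 3.58, A 0.77
take D (23 @ 267); take C (25 @ 177); take E (38 @ 160); take B (33 @ 118); take 1/35 of A → 0.77. Capacity used 120/120.
Total value = 722.77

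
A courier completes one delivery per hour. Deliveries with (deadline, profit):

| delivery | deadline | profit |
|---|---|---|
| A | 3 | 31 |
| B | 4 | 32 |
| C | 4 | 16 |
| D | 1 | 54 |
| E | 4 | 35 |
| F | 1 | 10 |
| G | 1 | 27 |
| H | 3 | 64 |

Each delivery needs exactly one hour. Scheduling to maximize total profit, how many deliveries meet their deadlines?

4

Sort by profit descending; place each in the latest free slot ≤ its deadline.
By profit: H(d3,64), D(d1,54), E(d4,35), B(d4,32), A(d3,31), G(d1,27), C(d4,16), F(d1,10)
H→slot 3; D→slot 1; E→slot 4; B→slot 2; A skipped; G skipped; C skipped; F skipped.
4 of 8 scheduled.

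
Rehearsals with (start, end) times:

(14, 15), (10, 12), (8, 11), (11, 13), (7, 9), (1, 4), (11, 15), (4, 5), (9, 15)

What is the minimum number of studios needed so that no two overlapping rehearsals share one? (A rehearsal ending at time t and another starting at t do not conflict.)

Events (time:±→running): 1:+→1 4:-→0 4:+→1 5:-→0 7:+→1 8:+→2 9:-→1 9:+→2 10:+→3 11:-→2 11:+→3 11:+→4 … peak 4.

4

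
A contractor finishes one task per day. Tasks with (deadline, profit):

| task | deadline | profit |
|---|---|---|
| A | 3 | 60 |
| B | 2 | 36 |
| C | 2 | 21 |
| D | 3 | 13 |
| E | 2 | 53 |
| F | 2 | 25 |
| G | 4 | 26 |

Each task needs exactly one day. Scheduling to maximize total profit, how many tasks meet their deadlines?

Sort by profit descending; place each in the latest free slot ≤ its deadline.
By profit: A(d3,60), E(d2,53), B(d2,36), G(d4,26), F(d2,25), C(d2,21), D(d3,13)
A→slot 3; E→slot 2; B→slot 1; G→slot 4; F skipped; C skipped; D skipped.
4 of 7 scheduled.

4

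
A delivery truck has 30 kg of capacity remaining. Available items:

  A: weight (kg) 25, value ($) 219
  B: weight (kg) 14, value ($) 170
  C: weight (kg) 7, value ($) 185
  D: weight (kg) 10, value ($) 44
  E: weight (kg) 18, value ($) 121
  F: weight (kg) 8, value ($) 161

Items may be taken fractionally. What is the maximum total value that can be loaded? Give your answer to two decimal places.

Greedy by value/weight ratio, highest first.
Ratios (sorted): C 26.43, F 20.12, B 12.14, A 8.76, E 6.72, D 4.40
take C (7 @ 185); take F (8 @ 161); take B (14 @ 170); take 1/25 of A → 8.76. Capacity used 30/30.
Total value = 524.76

524.76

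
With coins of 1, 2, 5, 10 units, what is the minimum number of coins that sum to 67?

8

67 = 6×10 + 1×5 + 1×2
Total coins = 6 + 1 + 1 = 8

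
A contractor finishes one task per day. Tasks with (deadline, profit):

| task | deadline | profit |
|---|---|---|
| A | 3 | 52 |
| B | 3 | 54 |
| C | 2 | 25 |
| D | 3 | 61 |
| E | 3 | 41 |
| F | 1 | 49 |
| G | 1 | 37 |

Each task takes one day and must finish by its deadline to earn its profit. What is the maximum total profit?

Profit order: D=61 B=54 A=52 F=49 E=41 G=37 C=25
Assign: D→slot 3, B→slot 2, A→slot 1, F skipped, E skipped, G skipped, C skipped.
Slots: [1:A] [2:B] [3:D]
Profit = 52 + 54 + 61 = 167

167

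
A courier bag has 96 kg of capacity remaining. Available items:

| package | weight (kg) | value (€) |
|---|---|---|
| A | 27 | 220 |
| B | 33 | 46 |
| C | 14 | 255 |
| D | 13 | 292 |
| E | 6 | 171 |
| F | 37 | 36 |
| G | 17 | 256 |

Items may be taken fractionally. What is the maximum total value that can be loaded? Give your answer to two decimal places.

1220.48

Sort by value per unit weight and fill in that order.
Ratios (sorted): E 28.50, D 22.46, C 18.21, G 15.06, A 8.15, B 1.39, F 0.97
take E (6 @ 171); take D (13 @ 292); take C (14 @ 255); take G (17 @ 256); take A (27 @ 220); take 19/33 of B → 26.48. Capacity used 96/96.
Total value = 1220.48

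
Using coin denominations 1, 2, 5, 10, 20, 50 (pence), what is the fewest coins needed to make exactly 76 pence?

76 − 1×50→26 − 1×20→6 − 1×5→1 − 1×1→0
Total coins = 1 + 1 + 1 + 1 = 4

4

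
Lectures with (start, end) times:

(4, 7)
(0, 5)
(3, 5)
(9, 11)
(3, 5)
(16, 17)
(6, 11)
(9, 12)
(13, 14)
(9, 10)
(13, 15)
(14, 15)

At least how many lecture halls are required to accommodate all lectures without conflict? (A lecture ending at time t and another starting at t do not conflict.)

Events (time:±→running): 0:+→1 3:+→2 3:+→3 4:+→4 … peak 4.

4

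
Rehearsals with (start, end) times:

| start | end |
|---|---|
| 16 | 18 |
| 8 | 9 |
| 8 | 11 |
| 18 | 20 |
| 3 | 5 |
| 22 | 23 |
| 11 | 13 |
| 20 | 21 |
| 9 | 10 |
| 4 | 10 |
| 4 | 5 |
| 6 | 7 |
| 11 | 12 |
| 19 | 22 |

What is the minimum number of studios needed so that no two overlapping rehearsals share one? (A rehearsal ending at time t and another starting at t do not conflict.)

The answer is the maximum number of intervals overlapping at any instant.
Events (time:±→running): 3:+→1 4:+→2 4:+→3 … peak 3.

3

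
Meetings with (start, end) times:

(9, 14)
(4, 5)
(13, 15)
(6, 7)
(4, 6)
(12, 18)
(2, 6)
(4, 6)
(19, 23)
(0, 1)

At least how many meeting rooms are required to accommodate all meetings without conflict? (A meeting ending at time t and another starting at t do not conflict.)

4

starts: [0, 2, 4, 4, 4, 6, 9, 12, 13, 19]
ends:   [1, 5, 6, 6, 6, 7, 14, 15, 18, 23]
s0→1 e1→0 s2→1 s4→2 s4→3 s4→4  — peak 4.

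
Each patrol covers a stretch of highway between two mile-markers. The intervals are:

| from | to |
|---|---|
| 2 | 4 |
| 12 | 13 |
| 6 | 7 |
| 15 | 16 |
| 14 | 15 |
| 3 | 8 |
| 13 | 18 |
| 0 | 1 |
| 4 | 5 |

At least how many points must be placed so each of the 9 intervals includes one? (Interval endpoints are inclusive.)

Sort by right endpoint; whenever an interval is uncovered, place a point at its right end.
By right end: [0,1]  [2,4]  [4,5]  [6,7]  [3,8]  [12,13]  [14,15]  [15,16]  [13,18]
[0,1] uncovered → point at 1; [2,4] uncovered → point at 4; [6,7] uncovered → point at 7; [12,13] uncovered → point at 13; [14,15] uncovered → point at 15.
Points: 1, 4, 7, 13, 15 (5 total).

5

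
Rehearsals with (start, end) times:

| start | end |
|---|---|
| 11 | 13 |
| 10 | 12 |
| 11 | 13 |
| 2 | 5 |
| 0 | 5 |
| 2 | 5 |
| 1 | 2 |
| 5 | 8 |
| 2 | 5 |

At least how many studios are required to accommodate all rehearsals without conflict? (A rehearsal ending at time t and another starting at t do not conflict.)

4

The answer is the maximum number of intervals overlapping at any instant.
Events (time:±→running): 0:+→1 1:+→2 2:-→1 2:+→2 2:+→3 2:+→4 … peak 4.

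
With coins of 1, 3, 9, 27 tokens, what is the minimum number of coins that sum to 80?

80 − 2×27→26 − 2×9→8 − 2×3→2 − 2×1→0
Total coins = 2 + 2 + 2 + 2 = 8

8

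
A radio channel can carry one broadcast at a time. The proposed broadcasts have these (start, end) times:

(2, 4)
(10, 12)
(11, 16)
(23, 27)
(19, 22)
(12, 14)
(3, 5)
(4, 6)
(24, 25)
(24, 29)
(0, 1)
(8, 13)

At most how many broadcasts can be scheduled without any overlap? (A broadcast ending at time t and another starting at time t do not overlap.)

By end time: (0,1), (2,4), (3,5), (4,6), (10,12), (8,13), (12,14), (11,16), (19,22), (24,25), (23,27), (24,29).
Pick (0,1); next start ≥ 1 → (2,4); next start ≥ 4 → (4,6); next start ≥ 6 → (10,12); next start ≥ 12 → (12,14); next start ≥ 14 → (19,22); next start ≥ 22 → (24,25).
Selected 7 broadcasts.

7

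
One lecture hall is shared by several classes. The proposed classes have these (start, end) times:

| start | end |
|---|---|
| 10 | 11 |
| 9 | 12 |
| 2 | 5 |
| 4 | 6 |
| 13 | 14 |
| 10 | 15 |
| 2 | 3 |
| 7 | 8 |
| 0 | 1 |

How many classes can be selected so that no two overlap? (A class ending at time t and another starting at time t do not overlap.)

Sort by end time and greedily take each interval whose start is ≥ the last chosen end.
Sorted by end: (0,1)  (2,3)  (2,5)  (4,6)  (7,8)  (10,11)  (9,12)  (13,14)  (10,15)
take (0,1); take (2,3); skip (2,5); take (4,6); take (7,8); take (10,11); take (13,14).
Selected 6 classes.

6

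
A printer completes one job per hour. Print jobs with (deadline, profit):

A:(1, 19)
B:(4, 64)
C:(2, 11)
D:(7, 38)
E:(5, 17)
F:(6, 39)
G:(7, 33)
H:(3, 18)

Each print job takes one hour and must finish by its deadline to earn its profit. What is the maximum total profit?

By profit: B(d4,64), F(d6,39), D(d7,38), G(d7,33), A(d1,19), H(d3,18), E(d5,17), C(d2,11)
B→slot 4; F→slot 6; D→slot 7; G→slot 5; A→slot 1; H→slot 3; E→slot 2; C skipped.
Profit = 19 + 17 + 18 + 64 + 33 + 39 + 38 = 228

228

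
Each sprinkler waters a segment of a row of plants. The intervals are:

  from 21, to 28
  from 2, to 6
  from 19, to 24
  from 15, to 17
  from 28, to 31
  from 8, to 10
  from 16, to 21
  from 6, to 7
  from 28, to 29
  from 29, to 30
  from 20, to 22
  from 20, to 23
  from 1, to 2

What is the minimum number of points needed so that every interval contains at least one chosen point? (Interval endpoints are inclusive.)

6

Sort by right endpoint; whenever an interval is uncovered, place a point at its right end.
By right end: [1,2]  [2,6]  [6,7]  [8,10]  [15,17]  [16,21]  [20,22]  [20,23]  [19,24]  [21,28]  [28,29]  [29,30]  [28,31]
[1,2] uncovered → point at 2; [6,7] uncovered → point at 7; [8,10] uncovered → point at 10; [15,17] uncovered → point at 17; [20,22] uncovered → point at 22; [28,29] uncovered → point at 29.
Points: 2, 7, 10, 17, 22, 29 (6 total).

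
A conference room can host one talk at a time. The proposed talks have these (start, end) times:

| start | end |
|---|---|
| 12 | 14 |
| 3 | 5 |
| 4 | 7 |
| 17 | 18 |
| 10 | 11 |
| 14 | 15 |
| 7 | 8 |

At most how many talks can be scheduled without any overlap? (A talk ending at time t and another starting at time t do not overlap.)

By end time: (3,5), (4,7), (7,8), (10,11), (12,14), (14,15), (17,18).
Pick (3,5); next start ≥ 5 → (7,8); next start ≥ 8 → (10,11); next start ≥ 11 → (12,14); next start ≥ 14 → (14,15); next start ≥ 15 → (17,18).
Selected 6 talks.

6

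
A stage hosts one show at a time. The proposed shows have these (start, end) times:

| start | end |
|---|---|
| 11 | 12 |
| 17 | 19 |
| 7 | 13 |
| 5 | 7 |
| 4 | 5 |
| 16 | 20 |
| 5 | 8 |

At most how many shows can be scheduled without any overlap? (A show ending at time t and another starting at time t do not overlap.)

4

Sort by end time and greedily take each interval whose start is ≥ the last chosen end.
By end time: (4,5), (5,7), (5,8), (11,12), (7,13), (17,19), (16,20).
Pick (4,5); next start ≥ 5 → (5,7); next start ≥ 7 → (11,12); next start ≥ 12 → (17,19).
Selected 4 shows.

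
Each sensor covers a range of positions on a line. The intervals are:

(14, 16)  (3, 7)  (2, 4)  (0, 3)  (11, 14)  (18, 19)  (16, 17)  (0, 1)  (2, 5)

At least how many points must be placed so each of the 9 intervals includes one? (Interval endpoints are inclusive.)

Process intervals by earliest right end; each time one isn't hit yet, stab at its right endpoint.
By right end: [0,1]  [0,3]  [2,4]  [2,5]  [3,7]  [11,14]  [14,16]  [16,17]  [18,19]
[0,1] uncovered → point at 1; [2,4] uncovered → point at 4; [11,14] uncovered → point at 14; [16,17] uncovered → point at 17; [18,19] uncovered → point at 19.
Points: 1, 4, 14, 17, 19 (5 total).

5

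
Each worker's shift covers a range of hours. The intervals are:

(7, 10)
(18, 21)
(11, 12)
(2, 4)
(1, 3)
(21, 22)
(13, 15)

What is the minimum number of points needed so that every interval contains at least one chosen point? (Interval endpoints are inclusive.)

Process intervals by earliest right end; each time one isn't hit yet, stab at its right endpoint.
By right end: [1,3]  [2,4]  [7,10]  [11,12]  [13,15]  [18,21]  [21,22]
[1,3] uncovered → point at 3; [7,10] uncovered → point at 10; [11,12] uncovered → point at 12; [13,15] uncovered → point at 15; [18,21] uncovered → point at 21.
Points: 3, 10, 12, 15, 21 (5 total).

5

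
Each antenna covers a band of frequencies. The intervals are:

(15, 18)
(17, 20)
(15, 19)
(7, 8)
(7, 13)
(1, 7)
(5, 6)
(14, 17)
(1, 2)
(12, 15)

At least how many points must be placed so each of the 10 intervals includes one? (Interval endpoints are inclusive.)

5

By right end: [1,2]  [5,6]  [1,7]  [7,8]  [7,13]  [12,15]  [14,17]  [15,18]  [15,19]  [17,20]
[1,2] uncovered → point at 2; [5,6] uncovered → point at 6; [7,8] uncovered → point at 8; [12,15] uncovered → point at 15; [17,20] uncovered → point at 20.
Points: 2, 6, 8, 15, 20 (5 total).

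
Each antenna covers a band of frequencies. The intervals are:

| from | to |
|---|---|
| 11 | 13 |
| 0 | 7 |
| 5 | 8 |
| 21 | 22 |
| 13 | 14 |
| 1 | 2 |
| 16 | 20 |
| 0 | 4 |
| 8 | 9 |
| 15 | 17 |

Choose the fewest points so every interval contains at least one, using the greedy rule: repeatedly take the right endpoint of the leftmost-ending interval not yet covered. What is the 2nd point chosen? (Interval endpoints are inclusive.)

Process intervals by earliest right end; each time one isn't hit yet, stab at its right endpoint.
By right end: [1,2]  [0,4]  [0,7]  [5,8]  [8,9]  [11,13]  [13,14]  [15,17]  [16,20]  [21,22]
[1,2] uncovered → point at 2; [5,8] uncovered → point at 8; [11,13] uncovered → point at 13; [15,17] uncovered → point at 17; [21,22] uncovered → point at 22.
Points: 2, 8, 13, 17, 22 (5 total).

8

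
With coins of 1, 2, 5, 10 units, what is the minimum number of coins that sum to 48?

7

48 − 4×10→8 − 1×5→3 − 1×2→1 − 1×1→0
Total coins = 4 + 1 + 1 + 1 = 7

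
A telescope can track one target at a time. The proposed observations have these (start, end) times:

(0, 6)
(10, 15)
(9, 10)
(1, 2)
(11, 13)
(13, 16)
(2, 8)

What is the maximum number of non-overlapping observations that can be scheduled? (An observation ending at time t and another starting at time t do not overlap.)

By end time: (1,2), (0,6), (2,8), (9,10), (11,13), (10,15), (13,16).
Pick (1,2); next start ≥ 2 → (2,8); next start ≥ 8 → (9,10); next start ≥ 10 → (11,13); next start ≥ 13 → (13,16).
Selected 5 observations.

5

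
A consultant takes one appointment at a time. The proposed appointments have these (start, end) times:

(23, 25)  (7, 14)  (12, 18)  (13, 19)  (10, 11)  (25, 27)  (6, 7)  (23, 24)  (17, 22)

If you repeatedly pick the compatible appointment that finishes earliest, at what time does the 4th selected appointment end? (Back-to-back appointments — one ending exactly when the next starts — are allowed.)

Sort by end time and greedily take each interval whose start is ≥ the last chosen end.
By end time: (6,7), (10,11), (7,14), (12,18), (13,19), (17,22), (23,24), (23,25), (25,27).
Pick (6,7); next start ≥ 7 → (10,11); next start ≥ 11 → (12,18); next start ≥ 18 → (23,24); next start ≥ 24 → (25,27).
Selected: (6,7) (10,11) (12,18) (23,24) (25,27)

24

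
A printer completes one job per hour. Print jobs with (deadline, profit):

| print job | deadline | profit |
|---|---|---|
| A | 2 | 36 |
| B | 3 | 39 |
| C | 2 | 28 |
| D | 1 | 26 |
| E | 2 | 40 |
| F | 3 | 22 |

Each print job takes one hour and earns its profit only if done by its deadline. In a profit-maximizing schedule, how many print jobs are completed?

Take jobs in profit order; each goes to the latest open slot no later than its deadline.
By profit: E(d2,40), B(d3,39), A(d2,36), C(d2,28), D(d1,26), F(d3,22)
E→slot 2; B→slot 3; A→slot 1; C skipped; D skipped; F skipped.
3 of 6 scheduled.

3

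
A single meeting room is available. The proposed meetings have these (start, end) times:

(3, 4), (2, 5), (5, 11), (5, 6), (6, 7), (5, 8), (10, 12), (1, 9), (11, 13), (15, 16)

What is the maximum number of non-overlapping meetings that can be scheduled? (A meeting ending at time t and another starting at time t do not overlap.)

5

Sort by end time and greedily take each interval whose start is ≥ the last chosen end.
By end time: (3,4), (2,5), (5,6), (6,7), (5,8), (1,9), (5,11), (10,12), (11,13), (15,16).
Pick (3,4); next start ≥ 4 → (5,6); next start ≥ 6 → (6,7); next start ≥ 7 → (10,12); next start ≥ 12 → (15,16).
Selected 5 meetings.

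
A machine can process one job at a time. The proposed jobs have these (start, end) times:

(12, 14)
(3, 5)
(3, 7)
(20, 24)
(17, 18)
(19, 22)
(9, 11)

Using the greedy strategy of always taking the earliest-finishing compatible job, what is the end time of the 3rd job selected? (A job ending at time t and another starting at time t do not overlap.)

14

Order by finish time; keep every interval that doesn't clash with the previous kept one.
By end time: (3,5), (3,7), (9,11), (12,14), (17,18), (19,22), (20,24).
Pick (3,5); next start ≥ 5 → (9,11); next start ≥ 11 → (12,14); next start ≥ 14 → (17,18); next start ≥ 18 → (19,22).
Selected: (3,5) (9,11) (12,14) (17,18) (19,22)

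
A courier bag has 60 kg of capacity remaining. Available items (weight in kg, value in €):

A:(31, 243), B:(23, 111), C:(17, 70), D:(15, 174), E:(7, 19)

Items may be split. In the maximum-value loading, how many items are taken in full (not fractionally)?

Greedy by value/weight ratio, highest first.
Order: D (174/15=11.60) > A (243/31=7.84) > B (111/23=4.83) > C (70/17=4.12) > E (19/7=2.71)
Fill: take D (15 @ 174) → take A (31 @ 243) → take 14/23 of B → 67.57; 60/60 used.
2 item(s) taken whole; one partial (take 14/23 of B).

2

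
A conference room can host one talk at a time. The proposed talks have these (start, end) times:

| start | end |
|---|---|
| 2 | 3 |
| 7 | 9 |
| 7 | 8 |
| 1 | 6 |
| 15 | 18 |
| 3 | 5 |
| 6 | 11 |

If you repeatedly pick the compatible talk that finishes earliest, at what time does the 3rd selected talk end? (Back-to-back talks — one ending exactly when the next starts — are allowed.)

8

Order by finish time; keep every interval that doesn't clash with the previous kept one.
By end time: (2,3), (3,5), (1,6), (7,8), (7,9), (6,11), (15,18).
Pick (2,3); next start ≥ 3 → (3,5); next start ≥ 5 → (7,8); next start ≥ 8 → (15,18).
Selected: (2,3) (3,5) (7,8) (15,18)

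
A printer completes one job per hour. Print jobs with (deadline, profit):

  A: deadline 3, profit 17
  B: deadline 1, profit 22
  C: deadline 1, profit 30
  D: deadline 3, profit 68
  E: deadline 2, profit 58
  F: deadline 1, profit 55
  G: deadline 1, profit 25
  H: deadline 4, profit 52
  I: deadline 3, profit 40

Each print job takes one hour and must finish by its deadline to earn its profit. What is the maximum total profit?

By profit: D(d3,68), E(d2,58), F(d1,55), H(d4,52), I(d3,40), C(d1,30), G(d1,25), B(d1,22), A(d3,17)
D→slot 3; E→slot 2; F→slot 1; H→slot 4; I skipped; C skipped; G skipped; B skipped; A skipped.
Profit = 55 + 58 + 68 + 52 = 233

233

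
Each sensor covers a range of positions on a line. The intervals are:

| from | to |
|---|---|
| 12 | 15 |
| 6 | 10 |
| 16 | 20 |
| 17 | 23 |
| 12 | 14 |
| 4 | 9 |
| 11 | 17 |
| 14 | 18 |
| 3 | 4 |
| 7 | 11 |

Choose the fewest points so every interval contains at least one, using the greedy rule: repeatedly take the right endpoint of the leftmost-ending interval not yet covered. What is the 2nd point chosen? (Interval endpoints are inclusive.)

10

Process intervals by earliest right end; each time one isn't hit yet, stab at its right endpoint.
Sorted: [3,4] [4,9] [6,10] [7,11] [12,14] [12,15] [11,17] [14,18] [16,20] [17,23]
{[3,4],[4,9]} hit by 4; {[6,10],[7,11]} hit by 10; {[12,14],[12,15],[11,17],[14,18]} hit by 14; {[16,20],[17,23]} hit by 20.
Points: 4, 10, 14, 20 (4 total).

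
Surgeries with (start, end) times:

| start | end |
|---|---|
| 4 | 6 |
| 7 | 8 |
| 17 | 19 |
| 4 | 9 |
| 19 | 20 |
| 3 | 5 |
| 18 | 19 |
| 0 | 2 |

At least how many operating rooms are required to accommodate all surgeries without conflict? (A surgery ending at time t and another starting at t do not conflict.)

starts: [0, 3, 4, 4, 7, 17, 18, 19]
ends:   [2, 5, 6, 8, 9, 19, 19, 20]
s0→1 e2→0 s3→1 s4→2 s4→3  — peak 3.

3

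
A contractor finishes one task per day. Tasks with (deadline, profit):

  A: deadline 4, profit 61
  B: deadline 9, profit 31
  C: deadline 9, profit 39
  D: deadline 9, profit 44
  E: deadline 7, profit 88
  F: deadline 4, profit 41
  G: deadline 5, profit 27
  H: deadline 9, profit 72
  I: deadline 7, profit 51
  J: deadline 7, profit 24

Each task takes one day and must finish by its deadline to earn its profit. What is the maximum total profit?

Sort by profit descending; place each in the latest free slot ≤ its deadline.
By profit: E(d7,88), H(d9,72), A(d4,61), I(d7,51), D(d9,44), F(d4,41), C(d9,39), B(d9,31), G(d5,27), J(d7,24)
E→slot 7; H→slot 9; A→slot 4; I→slot 6; D→slot 8; F→slot 3; C→slot 5; B→slot 2; G→slot 1; J skipped.
Profit = 27 + 31 + 41 + 61 + 39 + 51 + 88 + 44 + 72 = 454

454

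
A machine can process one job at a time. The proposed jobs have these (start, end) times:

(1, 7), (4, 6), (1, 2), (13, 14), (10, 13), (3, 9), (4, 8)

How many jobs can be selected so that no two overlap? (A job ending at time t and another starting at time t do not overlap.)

4

Order by finish time; keep every interval that doesn't clash with the previous kept one.
By end time: (1,2), (4,6), (1,7), (4,8), (3,9), (10,13), (13,14).
Pick (1,2); next start ≥ 2 → (4,6); next start ≥ 6 → (10,13); next start ≥ 13 → (13,14).
Selected 4 jobs.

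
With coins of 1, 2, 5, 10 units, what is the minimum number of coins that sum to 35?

4

35 = 3×10 + 1×5
Total coins = 3 + 1 = 4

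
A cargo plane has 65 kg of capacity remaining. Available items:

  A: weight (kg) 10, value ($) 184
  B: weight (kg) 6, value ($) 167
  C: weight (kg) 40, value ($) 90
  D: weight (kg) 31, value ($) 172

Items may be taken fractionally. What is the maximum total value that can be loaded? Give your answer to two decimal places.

563.50

Sort by value per unit weight and fill in that order.
Order: B (167/6=27.83) > A (184/10=18.40) > D (172/31=5.55) > C (90/40=2.25)
Fill: take B (6 @ 167) → take A (10 @ 184) → take D (31 @ 172) → take 18/40 of C → 40.50; 65/65 used.
Total value = 563.50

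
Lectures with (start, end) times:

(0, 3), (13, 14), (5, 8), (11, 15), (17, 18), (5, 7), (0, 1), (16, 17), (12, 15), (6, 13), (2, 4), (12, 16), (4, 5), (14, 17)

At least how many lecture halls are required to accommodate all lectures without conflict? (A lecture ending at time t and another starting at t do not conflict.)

4

Count concurrent intervals with a sweep; the peak is the room count.
starts: [0, 0, 2, 4, 5, 5, 6, 11, 12, 12, 13, 14, 16, 17]
ends:   [1, 3, 4, 5, 7, 8, 13, 14, 15, 15, 16, 17, 17, 18]
s0→1 s0→2 e1→1 s2→2 e3→1 e4→0 s4→1 e5→0 s5→1 s5→2 s6→3 e7→2 e8→1 s11→2 s12→3 s12→4  — peak 4.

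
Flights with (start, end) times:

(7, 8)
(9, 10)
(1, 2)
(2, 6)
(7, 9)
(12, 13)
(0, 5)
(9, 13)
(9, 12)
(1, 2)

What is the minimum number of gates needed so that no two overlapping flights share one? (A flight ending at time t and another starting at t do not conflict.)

3

Count concurrent intervals with a sweep; the peak is the room count.
starts: [0, 1, 1, 2, 7, 7, 9, 9, 9, 12]
ends:   [2, 2, 5, 6, 8, 9, 10, 12, 13, 13]
s0→1 s1→2 s1→3  — peak 3.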